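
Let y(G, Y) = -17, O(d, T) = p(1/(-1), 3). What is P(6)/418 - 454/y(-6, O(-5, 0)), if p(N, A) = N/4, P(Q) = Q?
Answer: 94937/3553 ≈ 26.720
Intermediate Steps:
p(N, A) = N/4 (p(N, A) = N*(¼) = N/4)
O(d, T) = -¼ (O(d, T) = (¼)/(-1) = (¼)*(-1) = -¼)
P(6)/418 - 454/y(-6, O(-5, 0)) = 6/418 - 454/(-17) = 6*(1/418) - 454*(-1/17) = 3/209 + 454/17 = 94937/3553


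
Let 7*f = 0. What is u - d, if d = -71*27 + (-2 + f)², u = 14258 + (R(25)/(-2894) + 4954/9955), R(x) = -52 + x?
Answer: 465897396331/28809770 ≈ 16172.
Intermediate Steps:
f = 0 (f = (⅐)*0 = 0)
u = 410784306321/28809770 (u = 14258 + ((-52 + 25)/(-2894) + 4954/9955) = 14258 + (-27*(-1/2894) + 4954*(1/9955)) = 14258 + (27/2894 + 4954/9955) = 14258 + 14605661/28809770 = 410784306321/28809770 ≈ 14259.)
d = -1913 (d = -71*27 + (-2 + 0)² = -1917 + (-2)² = -1917 + 4 = -1913)
u - d = 410784306321/28809770 - 1*(-1913) = 410784306321/28809770 + 1913 = 465897396331/28809770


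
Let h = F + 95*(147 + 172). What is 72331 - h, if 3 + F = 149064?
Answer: -107035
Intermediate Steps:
F = 149061 (F = -3 + 149064 = 149061)
h = 179366 (h = 149061 + 95*(147 + 172) = 149061 + 95*319 = 149061 + 30305 = 179366)
72331 - h = 72331 - 1*179366 = 72331 - 179366 = -107035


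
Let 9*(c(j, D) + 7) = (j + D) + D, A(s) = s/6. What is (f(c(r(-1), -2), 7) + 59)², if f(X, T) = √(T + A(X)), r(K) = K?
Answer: (531 + √465)²/81 ≈ 3769.5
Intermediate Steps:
A(s) = s/6 (A(s) = s*(⅙) = s/6)
c(j, D) = -7 + j/9 + 2*D/9 (c(j, D) = -7 + ((j + D) + D)/9 = -7 + ((D + j) + D)/9 = -7 + (j + 2*D)/9 = -7 + (j/9 + 2*D/9) = -7 + j/9 + 2*D/9)
f(X, T) = √(T + X/6)
(f(c(r(-1), -2), 7) + 59)² = (√(6*(-7 + (⅑)*(-1) + (2/9)*(-2)) + 36*7)/6 + 59)² = (√(6*(-7 - ⅑ - 4/9) + 252)/6 + 59)² = (√(6*(-68/9) + 252)/6 + 59)² = (√(-136/3 + 252)/6 + 59)² = (√(620/3)/6 + 59)² = ((2*√465/3)/6 + 59)² = (√465/9 + 59)² = (59 + √465/9)²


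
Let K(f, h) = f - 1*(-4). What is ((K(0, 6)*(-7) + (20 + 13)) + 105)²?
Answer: 12100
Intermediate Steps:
K(f, h) = 4 + f (K(f, h) = f + 4 = 4 + f)
((K(0, 6)*(-7) + (20 + 13)) + 105)² = (((4 + 0)*(-7) + (20 + 13)) + 105)² = ((4*(-7) + 33) + 105)² = ((-28 + 33) + 105)² = (5 + 105)² = 110² = 12100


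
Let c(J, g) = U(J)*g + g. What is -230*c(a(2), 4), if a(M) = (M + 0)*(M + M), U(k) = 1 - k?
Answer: 5520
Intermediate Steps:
a(M) = 2*M² (a(M) = M*(2*M) = 2*M²)
c(J, g) = g + g*(1 - J) (c(J, g) = (1 - J)*g + g = g*(1 - J) + g = g + g*(1 - J))
-230*c(a(2), 4) = -920*(2 - 2*2²) = -920*(2 - 2*4) = -920*(2 - 1*8) = -920*(2 - 8) = -920*(-6) = -230*(-24) = 5520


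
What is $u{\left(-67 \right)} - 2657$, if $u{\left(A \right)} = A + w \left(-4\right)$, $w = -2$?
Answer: $-2716$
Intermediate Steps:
$u{\left(A \right)} = 8 + A$ ($u{\left(A \right)} = A - -8 = A + 8 = 8 + A$)
$u{\left(-67 \right)} - 2657 = \left(8 - 67\right) - 2657 = -59 - 2657 = -2716$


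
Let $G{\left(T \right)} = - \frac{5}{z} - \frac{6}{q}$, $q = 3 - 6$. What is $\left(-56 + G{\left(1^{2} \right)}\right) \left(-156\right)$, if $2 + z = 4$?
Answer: $8814$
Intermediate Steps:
$z = 2$ ($z = -2 + 4 = 2$)
$q = -3$ ($q = 3 - 6 = -3$)
$G{\left(T \right)} = - \frac{1}{2}$ ($G{\left(T \right)} = - \frac{5}{2} - \frac{6}{-3} = \left(-5\right) \frac{1}{2} - -2 = - \frac{5}{2} + 2 = - \frac{1}{2}$)
$\left(-56 + G{\left(1^{2} \right)}\right) \left(-156\right) = \left(-56 - \frac{1}{2}\right) \left(-156\right) = \left(- \frac{113}{2}\right) \left(-156\right) = 8814$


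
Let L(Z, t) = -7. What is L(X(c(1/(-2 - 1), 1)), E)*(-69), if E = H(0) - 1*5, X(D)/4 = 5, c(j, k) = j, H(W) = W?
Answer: 483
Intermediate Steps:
X(D) = 20 (X(D) = 4*5 = 20)
E = -5 (E = 0 - 1*5 = 0 - 5 = -5)
L(X(c(1/(-2 - 1), 1)), E)*(-69) = -7*(-69) = 483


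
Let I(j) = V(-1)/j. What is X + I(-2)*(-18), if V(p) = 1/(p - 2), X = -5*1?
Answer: -8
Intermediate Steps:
X = -5
V(p) = 1/(-2 + p)
I(j) = -1/(3*j) (I(j) = 1/((-2 - 1)*j) = 1/((-3)*j) = -1/(3*j))
X + I(-2)*(-18) = -5 - ⅓/(-2)*(-18) = -5 - ⅓*(-½)*(-18) = -5 + (⅙)*(-18) = -5 - 3 = -8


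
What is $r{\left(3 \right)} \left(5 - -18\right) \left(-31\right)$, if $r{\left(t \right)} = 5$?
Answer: $-3565$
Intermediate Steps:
$r{\left(3 \right)} \left(5 - -18\right) \left(-31\right) = 5 \left(5 - -18\right) \left(-31\right) = 5 \left(5 + 18\right) \left(-31\right) = 5 \cdot 23 \left(-31\right) = 115 \left(-31\right) = -3565$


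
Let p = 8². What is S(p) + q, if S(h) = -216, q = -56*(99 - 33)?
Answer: -3912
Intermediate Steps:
q = -3696 (q = -56*66 = -3696)
p = 64
S(p) + q = -216 - 3696 = -3912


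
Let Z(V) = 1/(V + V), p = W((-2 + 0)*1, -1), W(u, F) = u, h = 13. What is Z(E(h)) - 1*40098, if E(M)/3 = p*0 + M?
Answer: -3127643/78 ≈ -40098.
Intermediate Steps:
p = -2 (p = (-2 + 0)*1 = -2*1 = -2)
E(M) = 3*M (E(M) = 3*(-2*0 + M) = 3*(0 + M) = 3*M)
Z(V) = 1/(2*V)
Z(E(h)) - 1*40098 = 1/(2*((3*13))) - 1*40098 = (½)/39 - 40098 = (½)*(1/39) - 40098 = 1/78 - 40098 = -3127643/78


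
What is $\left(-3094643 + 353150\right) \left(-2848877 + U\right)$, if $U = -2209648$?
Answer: $13867910877825$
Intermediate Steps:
$\left(-3094643 + 353150\right) \left(-2848877 + U\right) = \left(-3094643 + 353150\right) \left(-2848877 - 2209648\right) = \left(-2741493\right) \left(-5058525\right) = 13867910877825$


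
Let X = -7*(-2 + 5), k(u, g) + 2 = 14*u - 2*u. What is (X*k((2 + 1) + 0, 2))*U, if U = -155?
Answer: 110670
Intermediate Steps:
k(u, g) = -2 + 12*u (k(u, g) = -2 + (14*u - 2*u) = -2 + 12*u)
X = -21 (X = -7*3 = -21)
(X*k((2 + 1) + 0, 2))*U = -21*(-2 + 12*((2 + 1) + 0))*(-155) = -21*(-2 + 12*(3 + 0))*(-155) = -21*(-2 + 12*3)*(-155) = -21*(-2 + 36)*(-155) = -21*34*(-155) = -714*(-155) = 110670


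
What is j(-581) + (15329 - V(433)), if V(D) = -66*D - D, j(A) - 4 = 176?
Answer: 44520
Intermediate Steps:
j(A) = 180 (j(A) = 4 + 176 = 180)
V(D) = -67*D
j(-581) + (15329 - V(433)) = 180 + (15329 - (-67)*433) = 180 + (15329 - 1*(-29011)) = 180 + (15329 + 29011) = 180 + 44340 = 44520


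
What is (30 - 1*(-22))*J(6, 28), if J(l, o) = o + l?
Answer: 1768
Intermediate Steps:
J(l, o) = l + o
(30 - 1*(-22))*J(6, 28) = (30 - 1*(-22))*(6 + 28) = (30 + 22)*34 = 52*34 = 1768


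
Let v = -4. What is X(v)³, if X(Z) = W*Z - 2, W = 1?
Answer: -216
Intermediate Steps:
X(Z) = -2 + Z (X(Z) = 1*Z - 2 = Z - 2 = -2 + Z)
X(v)³ = (-2 - 4)³ = (-6)³ = -216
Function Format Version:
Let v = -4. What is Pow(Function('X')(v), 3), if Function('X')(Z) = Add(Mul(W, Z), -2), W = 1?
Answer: -216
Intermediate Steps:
Function('X')(Z) = Add(-2, Z) (Function('X')(Z) = Add(Mul(1, Z), -2) = Add(Z, -2) = Add(-2, Z))
Pow(Function('X')(v), 3) = Pow(Add(-2, -4), 3) = Pow(-6, 3) = -216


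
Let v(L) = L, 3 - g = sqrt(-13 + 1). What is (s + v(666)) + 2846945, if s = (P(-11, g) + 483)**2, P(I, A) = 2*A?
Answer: 3086684 - 3912*I*sqrt(3) ≈ 3.0867e+6 - 6775.8*I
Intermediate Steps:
g = 3 - 2*I*sqrt(3) (g = 3 - sqrt(-13 + 1) = 3 - sqrt(-12) = 3 - 2*I*sqrt(3) ≈ 3.0 - 3.4641*I)
s = (489 - 4*I*sqrt(3))**2 (s = (2*(3 - 2*I*sqrt(3)) + 483)**2 = ((6 - 4*I*sqrt(3)) + 483)**2 = (489 - 4*I*sqrt(3))**2 ≈ 2.3907e+5 - 6775.8*I)
(s + v(666)) + 2846945 = ((239073 - 3912*I*sqrt(3)) + 666) + 2846945 = (239739 - 3912*I*sqrt(3)) + 2846945 = 3086684 - 3912*I*sqrt(3)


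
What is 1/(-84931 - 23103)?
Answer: -1/108034 ≈ -9.2563e-6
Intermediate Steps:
1/(-84931 - 23103) = 1/(-108034) = -1/108034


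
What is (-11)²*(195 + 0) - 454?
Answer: 23141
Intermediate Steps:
(-11)²*(195 + 0) - 454 = 121*195 - 454 = 23595 - 454 = 23141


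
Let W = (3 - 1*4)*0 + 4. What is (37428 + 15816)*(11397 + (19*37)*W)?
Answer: 756543996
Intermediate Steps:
W = 4 (W = (3 - 4)*0 + 4 = -1*0 + 4 = 0 + 4 = 4)
(37428 + 15816)*(11397 + (19*37)*W) = (37428 + 15816)*(11397 + (19*37)*4) = 53244*(11397 + 703*4) = 53244*(11397 + 2812) = 53244*14209 = 756543996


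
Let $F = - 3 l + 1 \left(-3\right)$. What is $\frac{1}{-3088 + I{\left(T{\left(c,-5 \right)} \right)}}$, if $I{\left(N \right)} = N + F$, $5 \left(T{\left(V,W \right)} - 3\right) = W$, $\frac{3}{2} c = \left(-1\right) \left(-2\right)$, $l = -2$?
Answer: $- \frac{1}{3083} \approx -0.00032436$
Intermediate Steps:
$c = \frac{4}{3}$ ($c = \frac{2 \left(\left(-1\right) \left(-2\right)\right)}{3} = \frac{2}{3} \cdot 2 = \frac{4}{3} \approx 1.3333$)
$T{\left(V,W \right)} = 3 + \frac{W}{5}$
$F = 3$ ($F = \left(-3\right) \left(-2\right) + 1 \left(-3\right) = 6 - 3 = 3$)
$I{\left(N \right)} = 3 + N$ ($I{\left(N \right)} = N + 3 = 3 + N$)
$\frac{1}{-3088 + I{\left(T{\left(c,-5 \right)} \right)}} = \frac{1}{-3088 + \left(3 + \left(3 + \frac{1}{5} \left(-5\right)\right)\right)} = \frac{1}{-3088 + \left(3 + \left(3 - 1\right)\right)} = \frac{1}{-3088 + \left(3 + 2\right)} = \frac{1}{-3088 + 5} = \frac{1}{-3083} = - \frac{1}{3083}$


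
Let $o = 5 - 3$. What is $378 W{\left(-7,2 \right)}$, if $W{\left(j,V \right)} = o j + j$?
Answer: $-7938$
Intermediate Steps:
$o = 2$
$W{\left(j,V \right)} = 3 j$ ($W{\left(j,V \right)} = 2 j + j = 3 j$)
$378 W{\left(-7,2 \right)} = 378 \cdot 3 \left(-7\right) = 378 \left(-21\right) = -7938$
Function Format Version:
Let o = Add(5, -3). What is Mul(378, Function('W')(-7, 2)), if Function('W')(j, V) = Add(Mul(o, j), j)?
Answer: -7938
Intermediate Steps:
o = 2
Function('W')(j, V) = Mul(3, j) (Function('W')(j, V) = Add(Mul(2, j), j) = Mul(3, j))
Mul(378, Function('W')(-7, 2)) = Mul(378, Mul(3, -7)) = Mul(378, -21) = -7938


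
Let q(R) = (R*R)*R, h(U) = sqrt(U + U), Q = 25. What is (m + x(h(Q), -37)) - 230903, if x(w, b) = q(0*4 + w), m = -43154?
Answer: -274057 + 250*sqrt(2) ≈ -2.7370e+5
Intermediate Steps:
h(U) = sqrt(2)*sqrt(U) (h(U) = sqrt(2*U) = sqrt(2)*sqrt(U))
q(R) = R**3 (q(R) = R**2*R = R**3)
x(w, b) = w**3 (x(w, b) = (0*4 + w)**3 = (0 + w)**3 = w**3)
(m + x(h(Q), -37)) - 230903 = (-43154 + (sqrt(2)*sqrt(25))**3) - 230903 = (-43154 + (sqrt(2)*5)**3) - 230903 = (-43154 + (5*sqrt(2))**3) - 230903 = (-43154 + 250*sqrt(2)) - 230903 = -274057 + 250*sqrt(2)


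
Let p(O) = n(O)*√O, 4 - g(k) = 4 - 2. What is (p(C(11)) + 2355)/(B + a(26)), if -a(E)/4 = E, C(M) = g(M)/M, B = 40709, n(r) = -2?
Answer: 157/2707 - 2*√22/446655 ≈ 0.057977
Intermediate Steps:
g(k) = 2 (g(k) = 4 - (4 - 2) = 4 - 1*2 = 4 - 2 = 2)
C(M) = 2/M
p(O) = -2*√O
a(E) = -4*E
(p(C(11)) + 2355)/(B + a(26)) = (-2*√22/11 + 2355)/(40709 - 4*26) = (-2*√22/11 + 2355)/(40709 - 104) = (-2*√22/11 + 2355)/40605 = (-2*√22/11 + 2355)*(1/40605) = (2355 - 2*√22/11)*(1/40605) = 157/2707 - 2*√22/446655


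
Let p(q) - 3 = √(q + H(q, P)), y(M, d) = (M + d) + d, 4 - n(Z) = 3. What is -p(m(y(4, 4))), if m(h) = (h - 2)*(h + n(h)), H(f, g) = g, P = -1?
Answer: -3 - √129 ≈ -14.358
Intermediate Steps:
n(Z) = 1 (n(Z) = 4 - 1*3 = 4 - 3 = 1)
y(M, d) = M + 2*d
m(h) = (1 + h)*(-2 + h) (m(h) = (h - 2)*(h + 1) = (-2 + h)*(1 + h) = (1 + h)*(-2 + h))
p(q) = 3 + √(-1 + q) (p(q) = 3 + √(q - 1) = 3 + √(-1 + q))
-p(m(y(4, 4))) = -(3 + √(-1 + (-2 + (4 + 2*4)² - (4 + 2*4)))) = -(3 + √(-1 + (-2 + (4 + 8)² - (4 + 8)))) = -(3 + √(-1 + (-2 + 12² - 1*12))) = -(3 + √(-1 + (-2 + 144 - 12))) = -(3 + √(-1 + 130)) = -(3 + √129) = -3 - √129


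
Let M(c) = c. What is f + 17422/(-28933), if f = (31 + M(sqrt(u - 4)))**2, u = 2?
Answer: 27729325/28933 + 62*I*sqrt(2) ≈ 958.4 + 87.681*I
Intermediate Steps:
f = (31 + I*sqrt(2))**2 (f = (31 + sqrt(2 - 4))**2 = (31 + sqrt(-2))**2 = (31 + I*sqrt(2))**2 ≈ 959.0 + 87.681*I)
f + 17422/(-28933) = (31 + I*sqrt(2))**2 + 17422/(-28933) = (31 + I*sqrt(2))**2 + 17422*(-1/28933) = (31 + I*sqrt(2))**2 - 17422/28933 = -17422/28933 + (31 + I*sqrt(2))**2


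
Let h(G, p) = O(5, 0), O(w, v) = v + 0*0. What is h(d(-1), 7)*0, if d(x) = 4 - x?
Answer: 0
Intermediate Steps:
O(w, v) = v (O(w, v) = v + 0 = v)
h(G, p) = 0
h(d(-1), 7)*0 = 0*0 = 0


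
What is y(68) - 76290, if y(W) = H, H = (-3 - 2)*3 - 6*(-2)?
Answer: -76293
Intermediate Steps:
H = -3 (H = -5*3 + 12 = -15 + 12 = -3)
y(W) = -3
y(68) - 76290 = -3 - 76290 = -76293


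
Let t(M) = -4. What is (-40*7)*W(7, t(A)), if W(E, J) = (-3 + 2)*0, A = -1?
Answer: 0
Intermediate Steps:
W(E, J) = 0 (W(E, J) = -1*0 = 0)
(-40*7)*W(7, t(A)) = -40*7*0 = -280*0 = 0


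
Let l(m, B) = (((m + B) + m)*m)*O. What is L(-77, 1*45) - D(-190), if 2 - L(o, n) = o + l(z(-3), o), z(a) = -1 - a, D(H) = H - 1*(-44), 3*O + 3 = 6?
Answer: 371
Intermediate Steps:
O = 1 (O = -1 + (⅓)*6 = -1 + 2 = 1)
D(H) = 44 + H (D(H) = H + 44 = 44 + H)
l(m, B) = m*(B + 2*m) (l(m, B) = (((m + B) + m)*m)*1 = (((B + m) + m)*m)*1 = ((B + 2*m)*m)*1 = (m*(B + 2*m))*1 = m*(B + 2*m))
L(o, n) = -6 - 3*o (L(o, n) = 2 - (o + (-1 - 1*(-3))*(o + 2*(-1 - 1*(-3)))) = 2 - (o + (-1 + 3)*(o + 2*(-1 + 3))) = 2 - (o + 2*(o + 2*2)) = 2 - (o + 2*(o + 4)) = 2 - (o + 2*(4 + o)) = 2 - (o + (8 + 2*o)) = 2 - (8 + 3*o) = 2 + (-8 - 3*o) = -6 - 3*o)
L(-77, 1*45) - D(-190) = (-6 - 3*(-77)) - (44 - 190) = (-6 + 231) - 1*(-146) = 225 + 146 = 371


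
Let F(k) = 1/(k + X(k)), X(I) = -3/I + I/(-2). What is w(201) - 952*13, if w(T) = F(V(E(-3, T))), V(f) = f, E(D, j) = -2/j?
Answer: -1499983174/121201 ≈ -12376.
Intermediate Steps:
X(I) = -3/I - I/2 (X(I) = -3/I + I*(-½) = -3/I - I/2)
F(k) = 1/(k/2 - 3/k) (F(k) = 1/(k + (-3/k - k/2)) = 1/(k/2 - 3/k))
w(T) = -4/(T*(-6 + 4/T²)) (w(T) = 2*(-2/T)/(-6 + (-2/T)²) = 2*(-2/T)/(-6 + 4/T²) = -4/(T*(-6 + 4/T²)))
w(201) - 952*13 = 2*201/(-2 + 3*201²) - 952*13 = 2*201/(-2 + 3*40401) - 12376 = 2*201/(-2 + 121203) - 12376 = 2*201/121201 - 12376 = 2*201*(1/121201) - 12376 = 402/121201 - 12376 = -1499983174/121201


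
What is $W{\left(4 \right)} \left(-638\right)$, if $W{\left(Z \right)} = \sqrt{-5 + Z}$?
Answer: $- 638 i \approx - 638.0 i$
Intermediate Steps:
$W{\left(4 \right)} \left(-638\right) = \sqrt{-5 + 4} \left(-638\right) = \sqrt{-1} \left(-638\right) = i \left(-638\right) = - 638 i$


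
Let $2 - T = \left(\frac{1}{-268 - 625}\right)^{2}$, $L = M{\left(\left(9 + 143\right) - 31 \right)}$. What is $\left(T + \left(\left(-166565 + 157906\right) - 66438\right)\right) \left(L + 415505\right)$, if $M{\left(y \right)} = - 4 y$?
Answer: $- \frac{24853297125325776}{797449} \approx -3.1166 \cdot 10^{10}$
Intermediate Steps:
$L = -484$ ($L = - 4 \left(\left(9 + 143\right) - 31\right) = - 4 \left(152 - 31\right) = \left(-4\right) 121 = -484$)
$T = \frac{1594897}{797449}$ ($T = 2 - \left(\frac{1}{-268 - 625}\right)^{2} = 2 - \left(\frac{1}{-893}\right)^{2} = 2 - \left(- \frac{1}{893}\right)^{2} = 2 - \frac{1}{797449} = \frac{1594897}{797449} \approx 2.0$)
$\left(T + \left(\left(-166565 + 157906\right) - 66438\right)\right) \left(L + 415505\right) = \left(\frac{1594897}{797449} + \left(\left(-166565 + 157906\right) - 66438\right)\right) \left(-484 + 415505\right) = \left(\frac{1594897}{797449} - 75097\right) 415021 = \left(- \frac{59884432656}{797449}\right) 415021 = - \frac{24853297125325776}{797449}$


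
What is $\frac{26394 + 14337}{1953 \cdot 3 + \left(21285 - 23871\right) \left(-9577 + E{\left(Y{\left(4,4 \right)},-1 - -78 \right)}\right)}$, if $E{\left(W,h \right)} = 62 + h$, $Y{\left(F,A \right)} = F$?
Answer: $\frac{13577}{8137509} \approx 0.0016684$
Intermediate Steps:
$\frac{26394 + 14337}{1953 \cdot 3 + \left(21285 - 23871\right) \left(-9577 + E{\left(Y{\left(4,4 \right)},-1 - -78 \right)}\right)} = \frac{26394 + 14337}{1953 \cdot 3 + \left(21285 - 23871\right) \left(-9577 + \left(62 - -77\right)\right)} = \frac{40731}{5859 - 2586 \left(-9577 + \left(62 + \left(-1 + 78\right)\right)\right)} = \frac{40731}{5859 - 2586 \left(-9577 + \left(62 + 77\right)\right)} = \frac{40731}{5859 - 2586 \left(-9577 + 139\right)} = \frac{40731}{5859 - -24406668} = \frac{40731}{5859 + 24406668} = \frac{40731}{24412527} = 40731 \cdot \frac{1}{24412527} = \frac{13577}{8137509}$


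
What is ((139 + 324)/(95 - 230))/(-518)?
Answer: 463/69930 ≈ 0.0066209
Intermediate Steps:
((139 + 324)/(95 - 230))/(-518) = (463/(-135))*(-1/518) = (463*(-1/135))*(-1/518) = -463/135*(-1/518) = 463/69930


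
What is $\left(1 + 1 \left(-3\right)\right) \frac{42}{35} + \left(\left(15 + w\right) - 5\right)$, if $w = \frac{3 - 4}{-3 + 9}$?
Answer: $\frac{223}{30} \approx 7.4333$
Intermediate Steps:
$w = - \frac{1}{6} \approx -0.16667$
$\left(1 + 1 \left(-3\right)\right) \frac{42}{35} + \left(\left(15 + w\right) - 5\right) = \left(1 + 1 \left(-3\right)\right) \frac{42}{35} + \left(\left(15 - \frac{1}{6}\right) - 5\right) = \left(1 - 3\right) 42 \cdot \frac{1}{35} + \left(\frac{89}{6} - 5\right) = \left(-2\right) \frac{6}{5} + \frac{59}{6} = - \frac{12}{5} + \frac{59}{6} = \frac{223}{30}$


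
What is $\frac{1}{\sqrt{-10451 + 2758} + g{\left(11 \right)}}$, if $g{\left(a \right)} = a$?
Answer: $\frac{11}{7814} - \frac{7 i \sqrt{157}}{7814} \approx 0.0014077 - 0.011225 i$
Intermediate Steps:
$\frac{1}{\sqrt{-10451 + 2758} + g{\left(11 \right)}} = \frac{1}{\sqrt{-10451 + 2758} + 11} = \frac{1}{\sqrt{-7693} + 11} = \frac{1}{7 i \sqrt{157} + 11} = \frac{1}{11 + 7 i \sqrt{157}}$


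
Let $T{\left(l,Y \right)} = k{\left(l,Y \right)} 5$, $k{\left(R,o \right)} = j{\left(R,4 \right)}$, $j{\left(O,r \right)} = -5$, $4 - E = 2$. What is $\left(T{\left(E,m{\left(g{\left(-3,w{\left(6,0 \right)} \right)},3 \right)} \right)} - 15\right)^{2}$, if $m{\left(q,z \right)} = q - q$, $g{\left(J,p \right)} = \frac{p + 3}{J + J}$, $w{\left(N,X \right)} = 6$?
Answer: $1600$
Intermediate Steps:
$E = 2$ ($E = 4 - 2 = 2$)
$g{\left(J,p \right)} = \frac{3 + p}{2 J}$
$k{\left(R,o \right)} = -5$
$m{\left(q,z \right)} = 0$
$T{\left(l,Y \right)} = -25$ ($T{\left(l,Y \right)} = \left(-5\right) 5 = -25$)
$\left(T{\left(E,m{\left(g{\left(-3,w{\left(6,0 \right)} \right)},3 \right)} \right)} - 15\right)^{2} = \left(-25 - 15\right)^{2} = \left(-40\right)^{2} = 1600$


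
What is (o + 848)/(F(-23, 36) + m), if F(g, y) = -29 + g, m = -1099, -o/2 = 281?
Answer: -286/1151 ≈ -0.24848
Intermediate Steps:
o = -562 (o = -2*281 = -562)
(o + 848)/(F(-23, 36) + m) = (-562 + 848)/((-29 - 23) - 1099) = 286/(-52 - 1099) = 286/(-1151) = 286*(-1/1151) = -286/1151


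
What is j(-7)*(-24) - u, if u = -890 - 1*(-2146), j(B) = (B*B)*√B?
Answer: -1256 - 1176*I*√7 ≈ -1256.0 - 3111.4*I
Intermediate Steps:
j(B) = B^(5/2) (j(B) = B²*√B = B^(5/2))
u = 1256 (u = -890 + 2146 = 1256)
j(-7)*(-24) - u = (-7)^(5/2)*(-24) - 1*1256 = (49*I*√7)*(-24) - 1256 = -1176*I*√7 - 1256 = -1256 - 1176*I*√7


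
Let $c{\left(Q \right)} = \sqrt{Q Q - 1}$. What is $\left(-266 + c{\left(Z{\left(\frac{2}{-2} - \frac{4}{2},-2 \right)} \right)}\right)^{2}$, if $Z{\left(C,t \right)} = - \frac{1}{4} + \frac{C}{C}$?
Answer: $\frac{\left(1064 - i \sqrt{7}\right)^{2}}{16} \approx 70756.0 - 351.88 i$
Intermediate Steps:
$Z{\left(C,t \right)} = \frac{3}{4}$ ($Z{\left(C,t \right)} = \left(-1\right) \frac{1}{4} + 1 = - \frac{1}{4} + 1 = \frac{3}{4}$)
$c{\left(Q \right)} = \sqrt{-1 + Q^{2}}$ ($c{\left(Q \right)} = \sqrt{Q^{2} - 1} = \sqrt{-1 + Q^{2}}$)
$\left(-266 + c{\left(Z{\left(\frac{2}{-2} - \frac{4}{2},-2 \right)} \right)}\right)^{2} = \left(-266 + \sqrt{-1 + \left(\frac{3}{4}\right)^{2}}\right)^{2} = \left(-266 + \sqrt{-1 + \frac{9}{16}}\right)^{2} = \left(-266 + \sqrt{- \frac{7}{16}}\right)^{2} = \left(-266 + \frac{i \sqrt{7}}{4}\right)^{2}$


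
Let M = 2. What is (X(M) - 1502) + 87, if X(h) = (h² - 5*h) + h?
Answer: -1419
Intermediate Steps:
X(h) = h² - 4*h
(X(M) - 1502) + 87 = (2*(-4 + 2) - 1502) + 87 = (2*(-2) - 1502) + 87 = (-4 - 1502) + 87 = -1506 + 87 = -1419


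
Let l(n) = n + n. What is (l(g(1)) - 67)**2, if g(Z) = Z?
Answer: 4225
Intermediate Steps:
l(n) = 2*n
(l(g(1)) - 67)**2 = (2*1 - 67)**2 = (2 - 67)**2 = (-65)**2 = 4225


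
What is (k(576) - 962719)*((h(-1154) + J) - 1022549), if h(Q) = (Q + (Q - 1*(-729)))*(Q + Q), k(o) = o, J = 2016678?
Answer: -4462862781923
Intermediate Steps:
h(Q) = 2*Q*(729 + 2*Q) (h(Q) = (Q + (Q + 729))*(2*Q) = (Q + (729 + Q))*(2*Q) = (729 + 2*Q)*(2*Q) = 2*Q*(729 + 2*Q))
(k(576) - 962719)*((h(-1154) + J) - 1022549) = (576 - 962719)*((2*(-1154)*(729 + 2*(-1154)) + 2016678) - 1022549) = -962143*((2*(-1154)*(729 - 2308) + 2016678) - 1022549) = -962143*((2*(-1154)*(-1579) + 2016678) - 1022549) = -962143*((3644332 + 2016678) - 1022549) = -962143*(5661010 - 1022549) = -962143*4638461 = -4462862781923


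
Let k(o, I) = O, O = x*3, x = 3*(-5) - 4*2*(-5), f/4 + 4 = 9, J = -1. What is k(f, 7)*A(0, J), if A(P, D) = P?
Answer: 0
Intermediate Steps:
f = 20 (f = -16 + 4*9 = -16 + 36 = 20)
x = 25 (x = -15 - 8*(-5) = -15 + 40 = 25)
O = 75 (O = 25*3 = 75)
k(o, I) = 75
k(f, 7)*A(0, J) = 75*0 = 0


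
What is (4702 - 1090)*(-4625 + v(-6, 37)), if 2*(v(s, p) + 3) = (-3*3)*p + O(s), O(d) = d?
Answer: -17328570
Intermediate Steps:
v(s, p) = -3 + s/2 - 9*p/2 (v(s, p) = -3 + ((-3*3)*p + s)/2 = -3 + (-9*p + s)/2 = -3 + (s - 9*p)/2 = -3 + (s/2 - 9*p/2) = -3 + s/2 - 9*p/2)
(4702 - 1090)*(-4625 + v(-6, 37)) = (4702 - 1090)*(-4625 + (-3 + (1/2)*(-6) - 9/2*37)) = 3612*(-4625 + (-3 - 3 - 333/2)) = 3612*(-4625 - 345/2) = 3612*(-9595/2) = -17328570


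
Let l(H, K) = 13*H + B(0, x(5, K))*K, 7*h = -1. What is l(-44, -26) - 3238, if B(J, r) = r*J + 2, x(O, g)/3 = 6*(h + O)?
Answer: -3862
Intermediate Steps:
h = -1/7 (h = (1/7)*(-1) = -1/7 ≈ -0.14286)
x(O, g) = -18/7 + 18*O (x(O, g) = 3*(6*(-1/7 + O)) = 3*(-6/7 + 6*O) = -18/7 + 18*O)
B(J, r) = 2 + J*r (B(J, r) = J*r + 2 = 2 + J*r)
l(H, K) = 2*K + 13*H (l(H, K) = 13*H + (2 + 0*(-18/7 + 18*5))*K = 13*H + (2 + 0*(-18/7 + 90))*K = 13*H + (2 + 0*(612/7))*K = 13*H + (2 + 0)*K = 13*H + 2*K = 2*K + 13*H)
l(-44, -26) - 3238 = (2*(-26) + 13*(-44)) - 3238 = (-52 - 572) - 3238 = -624 - 3238 = -3862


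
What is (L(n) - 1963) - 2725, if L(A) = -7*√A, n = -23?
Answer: -4688 - 7*I*√23 ≈ -4688.0 - 33.571*I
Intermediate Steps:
(L(n) - 1963) - 2725 = (-7*I*√23 - 1963) - 2725 = (-1963 - 7*I*√23) - 2725 = -4688 - 7*I*√23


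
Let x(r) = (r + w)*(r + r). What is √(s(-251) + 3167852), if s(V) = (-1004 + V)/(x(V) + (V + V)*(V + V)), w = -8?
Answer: 3*√815364273862/1522 ≈ 1779.8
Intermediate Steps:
x(r) = 2*r*(-8 + r) (x(r) = (r - 8)*(r + r) = (-8 + r)*(2*r) = 2*r*(-8 + r))
s(V) = (-1004 + V)/(4*V² + 2*V*(-8 + V)) (s(V) = (-1004 + V)/(2*V*(-8 + V) + (V + V)*(V + V)) = (-1004 + V)/(2*V*(-8 + V) + (2*V)*(2*V)) = (-1004 + V)/(2*V*(-8 + V) + 4*V²) = (-1004 + V)/(4*V² + 2*V*(-8 + V)))
√(s(-251) + 3167852) = √((½)*(-1004 - 251)/(-251*(-8 + 3*(-251))) + 3167852) = √((½)*(-1/251)*(-1255)/(-8 - 753) + 3167852) = √((½)*(-1/251)*(-1255)/(-761) + 3167852) = √((½)*(-1/251)*(-1/761)*(-1255) + 3167852) = √(-5/1522 + 3167852) = √(4821470739/1522) = 3*√815364273862/1522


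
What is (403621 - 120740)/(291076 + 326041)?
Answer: 282881/617117 ≈ 0.45839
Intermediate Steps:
(403621 - 120740)/(291076 + 326041) = 282881/617117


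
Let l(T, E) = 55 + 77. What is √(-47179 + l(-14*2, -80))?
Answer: I*√47047 ≈ 216.9*I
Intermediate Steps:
l(T, E) = 132
√(-47179 + l(-14*2, -80)) = √(-47179 + 132) = √(-47047) = I*√47047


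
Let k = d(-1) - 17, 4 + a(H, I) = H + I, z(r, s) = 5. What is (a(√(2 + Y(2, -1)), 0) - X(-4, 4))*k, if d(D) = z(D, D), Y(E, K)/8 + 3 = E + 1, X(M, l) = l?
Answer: 96 - 12*√2 ≈ 79.029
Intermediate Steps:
Y(E, K) = -16 + 8*E (Y(E, K) = -24 + 8*(E + 1) = -24 + 8*(1 + E) = -24 + (8 + 8*E) = -16 + 8*E)
d(D) = 5
a(H, I) = -4 + H + I (a(H, I) = -4 + (H + I) = -4 + H + I)
k = -12 (k = 5 - 17 = -12)
(a(√(2 + Y(2, -1)), 0) - X(-4, 4))*k = ((-4 + √(2 + (-16 + 8*2)) + 0) - 1*4)*(-12) = ((-4 + √(2 + (-16 + 16)) + 0) - 4)*(-12) = ((-4 + √(2 + 0) + 0) - 4)*(-12) = ((-4 + √2 + 0) - 4)*(-12) = ((-4 + √2) - 4)*(-12) = (-8 + √2)*(-12) = 96 - 12*√2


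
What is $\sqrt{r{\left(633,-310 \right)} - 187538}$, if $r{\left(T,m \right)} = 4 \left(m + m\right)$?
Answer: $i \sqrt{190018} \approx 435.91 i$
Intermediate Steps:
$r{\left(T,m \right)} = 8 m$ ($r{\left(T,m \right)} = 4 \cdot 2 m = 8 m$)
$\sqrt{r{\left(633,-310 \right)} - 187538} = \sqrt{8 \left(-310\right) - 187538} = \sqrt{-2480 - 187538} = \sqrt{-190018} = i \sqrt{190018}$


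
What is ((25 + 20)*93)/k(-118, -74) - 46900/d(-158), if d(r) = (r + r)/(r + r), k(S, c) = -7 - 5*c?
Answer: -5673505/121 ≈ -46889.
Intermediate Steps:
d(r) = 1 (d(r) = (2*r)/((2*r)) = (2*r)*(1/(2*r)) = 1)
((25 + 20)*93)/k(-118, -74) - 46900/d(-158) = ((25 + 20)*93)/(-7 - 5*(-74)) - 46900/1 = (45*93)/(-7 + 370) - 46900*1 = 4185/363 - 46900 = 4185*(1/363) - 46900 = 1395/121 - 46900 = -5673505/121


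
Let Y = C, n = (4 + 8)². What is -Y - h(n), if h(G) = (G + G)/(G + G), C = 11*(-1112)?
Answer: 12231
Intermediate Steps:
C = -12232
n = 144 (n = 12² = 144)
h(G) = 1 (h(G) = (2*G)/((2*G)) = (2*G)*(1/(2*G)) = 1)
Y = -12232
-Y - h(n) = -1*(-12232) - 1*1 = 12232 - 1 = 12231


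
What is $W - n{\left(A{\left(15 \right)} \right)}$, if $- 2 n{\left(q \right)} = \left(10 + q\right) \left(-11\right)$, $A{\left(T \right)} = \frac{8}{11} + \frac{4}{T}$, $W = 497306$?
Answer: $\frac{7458683}{15} \approx 4.9725 \cdot 10^{5}$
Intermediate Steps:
$A{\left(T \right)} = \frac{8}{11} + \frac{4}{T}$ ($A{\left(T \right)} = 8 \cdot \frac{1}{11} + \frac{4}{T} = \frac{8}{11} + \frac{4}{T}$)
$n{\left(q \right)} = 55 + \frac{11 q}{2}$ ($n{\left(q \right)} = - \frac{\left(10 + q\right) \left(-11\right)}{2} = - \frac{-110 - 11 q}{2} = 55 + \frac{11 q}{2}$)
$W - n{\left(A{\left(15 \right)} \right)} = 497306 - \left(55 + \frac{11 \left(\frac{8}{11} + \frac{4}{15}\right)}{2}\right) = 497306 - \left(55 + \frac{11}{2} \cdot \frac{164}{165}\right) = 497306 - \left(55 + \frac{82}{15}\right) = 497306 - \frac{907}{15} = \frac{7458683}{15}$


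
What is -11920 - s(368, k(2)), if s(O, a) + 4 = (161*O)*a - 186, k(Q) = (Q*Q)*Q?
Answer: -485714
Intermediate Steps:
k(Q) = Q**3 (k(Q) = Q**2*Q = Q**3)
s(O, a) = -190 + 161*O*a (s(O, a) = -4 + ((161*O)*a - 186) = -4 + (161*O*a - 186) = -4 + (-186 + 161*O*a) = -190 + 161*O*a)
-11920 - s(368, k(2)) = -11920 - (-190 + 161*368*2**3) = -11920 - (-190 + 161*368*8) = -11920 - (-190 + 473984) = -11920 - 1*473794 = -11920 - 473794 = -485714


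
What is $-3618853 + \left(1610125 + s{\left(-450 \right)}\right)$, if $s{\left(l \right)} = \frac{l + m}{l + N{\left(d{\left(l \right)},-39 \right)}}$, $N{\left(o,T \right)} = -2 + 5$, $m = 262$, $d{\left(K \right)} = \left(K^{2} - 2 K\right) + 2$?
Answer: $- \frac{897901228}{447} \approx -2.0087 \cdot 10^{6}$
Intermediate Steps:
$d{\left(K \right)} = 2 + K^{2} - 2 K$
$N{\left(o,T \right)} = 3$
$s{\left(l \right)} = \frac{262 + l}{3 + l}$ ($s{\left(l \right)} = \frac{l + 262}{l + 3} = \frac{262 + l}{3 + l}$)
$-3618853 + \left(1610125 + s{\left(-450 \right)}\right) = -3618853 + \left(1610125 + \frac{262 - 450}{3 - 450}\right) = -3618853 + \left(1610125 + \frac{1}{-447} \left(-188\right)\right) = -3618853 + \left(1610125 - - \frac{188}{447}\right) = -3618853 + \left(1610125 + \frac{188}{447}\right) = -3618853 + \frac{719726063}{447} = - \frac{897901228}{447}$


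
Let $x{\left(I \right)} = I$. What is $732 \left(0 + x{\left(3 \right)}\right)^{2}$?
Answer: $6588$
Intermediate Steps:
$732 \left(0 + x{\left(3 \right)}\right)^{2} = 732 \left(0 + 3\right)^{2} = 732 \cdot 3^{2} = 732 \cdot 9 = 6588$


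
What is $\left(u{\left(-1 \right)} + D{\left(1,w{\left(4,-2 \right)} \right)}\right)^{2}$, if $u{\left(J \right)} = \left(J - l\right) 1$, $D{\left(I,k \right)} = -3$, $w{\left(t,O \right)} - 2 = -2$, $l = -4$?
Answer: $0$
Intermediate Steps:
$w{\left(t,O \right)} = 0$ ($w{\left(t,O \right)} = 2 - 2 = 0$)
$u{\left(J \right)} = 4 + J$ ($u{\left(J \right)} = \left(J - -4\right) 1 = \left(J + 4\right) 1 = \left(4 + J\right) 1 = 4 + J$)
$\left(u{\left(-1 \right)} + D{\left(1,w{\left(4,-2 \right)} \right)}\right)^{2} = \left(\left(4 - 1\right) - 3\right)^{2} = \left(3 - 3\right)^{2} = 0^{2} = 0$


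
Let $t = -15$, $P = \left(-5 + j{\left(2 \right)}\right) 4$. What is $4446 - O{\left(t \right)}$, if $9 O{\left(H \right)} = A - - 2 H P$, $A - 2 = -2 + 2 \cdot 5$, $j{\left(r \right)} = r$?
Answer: $\frac{39644}{9} \approx 4404.9$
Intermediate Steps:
$P = -12$ ($P = \left(-5 + 2\right) 4 = \left(-3\right) 4 = -12$)
$A = 10$ ($A = 2 + \left(-2 + 2 \cdot 5\right) = 2 + \left(-2 + 10\right) = 2 + 8 = 10$)
$O{\left(H \right)} = \frac{10}{9} - \frac{8 H}{3}$ ($O{\left(H \right)} = \frac{10 - - 2 H \left(-12\right)}{9} = \frac{10 - 24 H}{9} = \frac{10}{9} - \frac{8 H}{3}$)
$4446 - O{\left(t \right)} = 4446 - \left(\frac{10}{9} - -40\right) = 4446 - \left(\frac{10}{9} + 40\right) = 4446 - \frac{370}{9} = \frac{39644}{9}$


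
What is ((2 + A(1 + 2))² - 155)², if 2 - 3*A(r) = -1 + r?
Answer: 22801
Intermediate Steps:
A(r) = 1 - r/3 (A(r) = ⅔ - (-1 + r)/3 = ⅔ + (⅓ - r/3) = 1 - r/3)
((2 + A(1 + 2))² - 155)² = ((2 + (1 - (1 + 2)/3))² - 155)² = ((2 + (1 - ⅓*3))² - 155)² = ((2 + (1 - 1))² - 155)² = ((2 + 0)² - 155)² = (2² - 155)² = (4 - 155)² = (-151)² = 22801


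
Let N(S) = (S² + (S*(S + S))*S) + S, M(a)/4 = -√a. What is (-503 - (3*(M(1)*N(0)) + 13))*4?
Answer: -2064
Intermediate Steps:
M(a) = -4*√a (M(a) = 4*(-√a) = -4*√a)
N(S) = S + S² + 2*S³ (N(S) = (S² + (S*(2*S))*S) + S = (S² + (2*S²)*S) + S = (S² + 2*S³) + S = S + S² + 2*S³)
(-503 - (3*(M(1)*N(0)) + 13))*4 = (-503 - (3*((-4*√1)*(0*(1 + 0 + 2*0²))) + 13))*4 = (-503 - (3*((-4*1)*(0*(1 + 0 + 2*0))) + 13))*4 = (-503 - (3*(-0*(1 + 0 + 0)) + 13))*4 = (-503 - (3*(-0) + 13))*4 = (-503 - (3*(-4*0) + 13))*4 = (-503 - (3*0 + 13))*4 = (-503 - (0 + 13))*4 = (-503 - 1*13)*4 = (-503 - 13)*4 = -516*4 = -2064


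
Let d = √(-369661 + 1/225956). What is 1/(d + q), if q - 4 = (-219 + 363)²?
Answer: 937265488/19455591645303 - 2*I*√4718363533367435/97277958226515 ≈ 4.8175e-5 - 1.4122e-6*I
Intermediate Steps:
d = I*√4718363533367435/112978 (d = √(-369661 + 1/225956) = √(-83527120915/225956) = I*√4718363533367435/112978 ≈ 608.0*I)
q = 20740 (q = 4 + (-219 + 363)² = 4 + 144² = 4 + 20736 = 20740)
1/(d + q) = 1/(I*√4718363533367435/112978 + 20740) = 1/(20740 + I*√4718363533367435/112978)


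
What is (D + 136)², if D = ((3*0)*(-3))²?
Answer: 18496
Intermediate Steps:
D = 0 (D = (0*(-3))² = 0² = 0)
(D + 136)² = (0 + 136)² = 136² = 18496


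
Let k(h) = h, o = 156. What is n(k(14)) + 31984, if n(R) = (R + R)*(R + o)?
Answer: 36744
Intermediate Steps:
n(R) = 2*R*(156 + R) (n(R) = (R + R)*(R + 156) = (2*R)*(156 + R) = 2*R*(156 + R))
n(k(14)) + 31984 = 2*14*(156 + 14) + 31984 = 2*14*170 + 31984 = 4760 + 31984 = 36744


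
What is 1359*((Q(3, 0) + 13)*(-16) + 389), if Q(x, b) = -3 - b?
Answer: 311211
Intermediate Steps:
1359*((Q(3, 0) + 13)*(-16) + 389) = 1359*(((-3 - 1*0) + 13)*(-16) + 389) = 1359*(((-3 + 0) + 13)*(-16) + 389) = 1359*((-3 + 13)*(-16) + 389) = 1359*(10*(-16) + 389) = 1359*(-160 + 389) = 1359*229 = 311211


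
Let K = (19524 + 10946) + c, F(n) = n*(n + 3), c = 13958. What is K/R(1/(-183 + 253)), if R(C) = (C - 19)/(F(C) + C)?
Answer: -6242134/46515 ≈ -134.20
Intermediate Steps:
F(n) = n*(3 + n)
K = 44428 (K = (19524 + 10946) + 13958 = 30470 + 13958 = 44428)
R(C) = (-19 + C)/(C + C*(3 + C)) (R(C) = (C - 19)/(C*(3 + C) + C) = (-19 + C)/(C + C*(3 + C)))
K/R(1/(-183 + 253)) = 44428/(((-19 + 1/(-183 + 253))/((1/(-183 + 253))*(4 + 1/(-183 + 253))))) = 44428/(((-19 + 1/70)/((1/70)*(4 + 1/70)))) = 44428/((70*(-1329/70)/(281/70))) = 44428/((70*(70/281)*(-1329/70))) = 44428/(-93030/281) = 44428*(-281/93030) = -6242134/46515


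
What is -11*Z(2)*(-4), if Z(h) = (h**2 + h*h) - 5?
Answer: 132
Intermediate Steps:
Z(h) = -5 + 2*h**2 (Z(h) = (h**2 + h**2) - 5 = 2*h**2 - 5 = -5 + 2*h**2)
-11*Z(2)*(-4) = -11*(-5 + 2*2**2)*(-4) = -11*(-5 + 2*4)*(-4) = -11*(-5 + 8)*(-4) = -11*3*(-4) = -33*(-4) = 132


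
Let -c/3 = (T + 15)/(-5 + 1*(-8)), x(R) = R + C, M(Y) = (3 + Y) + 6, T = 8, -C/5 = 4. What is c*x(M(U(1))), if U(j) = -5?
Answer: -1104/13 ≈ -84.923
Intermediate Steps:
C = -20 (C = -5*4 = -20)
M(Y) = 9 + Y
x(R) = -20 + R (x(R) = R - 20 = -20 + R)
c = 69/13 (c = -3*(8 + 15)/(-5 + 1*(-8)) = -69/(-5 - 8) = -69/(-13) = -69*(-1)/13 = -3*(-23/13) = 69/13 ≈ 5.3077)
c*x(M(U(1))) = 69*(-20 + (9 - 5))/13 = 69*(-20 + 4)/13 = (69/13)*(-16) = -1104/13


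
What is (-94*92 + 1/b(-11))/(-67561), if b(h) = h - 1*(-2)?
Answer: 77833/608049 ≈ 0.12800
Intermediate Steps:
b(h) = 2 + h (b(h) = h + 2 = 2 + h)
(-94*92 + 1/b(-11))/(-67561) = (-94*92 + 1/(2 - 11))/(-67561) = (-8648 + 1/(-9))*(-1/67561) = (-8648 - 1/9)*(-1/67561) = -77833/9*(-1/67561) = 77833/608049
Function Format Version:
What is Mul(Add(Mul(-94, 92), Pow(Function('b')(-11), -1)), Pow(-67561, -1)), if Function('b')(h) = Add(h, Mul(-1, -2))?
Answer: Rational(77833, 608049) ≈ 0.12800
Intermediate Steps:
Function('b')(h) = Add(2, h) (Function('b')(h) = Add(h, 2) = Add(2, h))
Mul(Add(Mul(-94, 92), Pow(Function('b')(-11), -1)), Pow(-67561, -1)) = Mul(Add(Mul(-94, 92), Pow(Add(2, -11), -1)), Pow(-67561, -1)) = Mul(Add(-8648, Pow(-9, -1)), Rational(-1, 67561)) = Mul(Add(-8648, Rational(-1, 9)), Rational(-1, 67561)) = Mul(Rational(-77833, 9), Rational(-1, 67561)) = Rational(77833, 608049)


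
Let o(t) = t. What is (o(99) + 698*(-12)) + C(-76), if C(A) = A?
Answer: -8353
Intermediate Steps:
(o(99) + 698*(-12)) + C(-76) = (99 + 698*(-12)) - 76 = (99 - 8376) - 76 = -8277 - 76 = -8353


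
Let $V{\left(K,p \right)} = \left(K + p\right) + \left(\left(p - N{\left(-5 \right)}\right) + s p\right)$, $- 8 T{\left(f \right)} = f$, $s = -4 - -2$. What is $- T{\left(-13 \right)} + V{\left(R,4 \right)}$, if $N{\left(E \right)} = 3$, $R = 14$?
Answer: $\frac{75}{8} \approx 9.375$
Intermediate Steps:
$s = -2$ ($s = -4 + 2 = -2$)
$T{\left(f \right)} = - \frac{f}{8}$
$V{\left(K,p \right)} = -3 + K$ ($V{\left(K,p \right)} = \left(K + p\right) - \left(3 + p\right) = -3 + K$)
$- T{\left(-13 \right)} + V{\left(R,4 \right)} = - \frac{\left(-1\right) \left(-13\right)}{8} + \left(-3 + 14\right) = \left(-1\right) \frac{13}{8} + 11 = - \frac{13}{8} + 11 = \frac{75}{8}$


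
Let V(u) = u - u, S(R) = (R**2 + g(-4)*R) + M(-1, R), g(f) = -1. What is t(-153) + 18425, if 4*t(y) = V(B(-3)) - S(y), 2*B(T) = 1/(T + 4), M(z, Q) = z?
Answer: 50139/4 ≈ 12535.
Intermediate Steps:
B(T) = 1/(2*(4 + T)) (B(T) = 1/(2*(T + 4)) = 1/(2*(4 + T)))
S(R) = -1 + R**2 - R (S(R) = (R**2 - R) - 1 = -1 + R**2 - R)
V(u) = 0
t(y) = 1/4 - y**2/4 + y/4 (t(y) = (0 - (-1 + y**2 - y))/4 = (0 + (1 + y - y**2))/4 = (1 + y - y**2)/4 = 1/4 - y**2/4 + y/4)
t(-153) + 18425 = (1/4 - 1/4*(-153)**2 + (1/4)*(-153)) + 18425 = (1/4 - 1/4*23409 - 153/4) + 18425 = (1/4 - 23409/4 - 153/4) + 18425 = -23561/4 + 18425 = 50139/4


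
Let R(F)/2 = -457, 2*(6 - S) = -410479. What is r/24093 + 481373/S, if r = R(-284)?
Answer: 22820250604/9889959663 ≈ 2.3074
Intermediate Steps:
S = 410491/2 (S = 6 - ½*(-410479) = 6 + 410479/2 = 410491/2 ≈ 2.0525e+5)
R(F) = -914 (R(F) = 2*(-457) = -914)
r = -914
r/24093 + 481373/S = -914/24093 + 481373/(410491/2) = -914*1/24093 + 481373*(2/410491) = -914/24093 + 962746/410491 = 22820250604/9889959663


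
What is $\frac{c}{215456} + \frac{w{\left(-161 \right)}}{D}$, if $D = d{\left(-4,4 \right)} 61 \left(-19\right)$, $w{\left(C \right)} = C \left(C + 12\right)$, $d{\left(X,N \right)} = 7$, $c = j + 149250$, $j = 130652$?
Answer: $- \frac{206980647}{124856752} \approx -1.6577$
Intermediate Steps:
$c = 279902$ ($c = 130652 + 149250 = 279902$)
$w{\left(C \right)} = C \left(12 + C\right)$
$D = -8113$ ($D = 7 \cdot 61 \left(-19\right) = 427 \left(-19\right) = -8113$)
$\frac{c}{215456} + \frac{w{\left(-161 \right)}}{D} = \frac{279902}{215456} + \frac{\left(-161\right) \left(12 - 161\right)}{-8113} = 279902 \cdot \frac{1}{215456} + \left(-161\right) \left(-149\right) \left(- \frac{1}{8113}\right) = \frac{139951}{107728} + 23989 \left(- \frac{1}{8113}\right) = \frac{139951}{107728} - \frac{3427}{1159} = - \frac{206980647}{124856752}$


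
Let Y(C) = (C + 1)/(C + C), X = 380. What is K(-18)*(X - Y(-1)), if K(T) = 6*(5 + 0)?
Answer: 11400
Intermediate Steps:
Y(C) = (1 + C)/(2*C) (Y(C) = (1 + C)/((2*C)) = (1 + C)*(1/(2*C)) = (1 + C)/(2*C))
K(T) = 30 (K(T) = 6*5 = 30)
K(-18)*(X - Y(-1)) = 30*(380 - (1 - 1)/(2*(-1))) = 30*(380 - (-1)*0/2) = 30*(380 - 1*0) = 30*(380 + 0) = 30*380 = 11400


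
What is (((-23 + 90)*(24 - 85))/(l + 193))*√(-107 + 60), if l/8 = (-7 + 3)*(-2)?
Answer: -4087*I*√47/257 ≈ -109.02*I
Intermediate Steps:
l = 64 (l = 8*((-7 + 3)*(-2)) = 8*(-4*(-2)) = 8*8 = 64)
(((-23 + 90)*(24 - 85))/(l + 193))*√(-107 + 60) = (((-23 + 90)*(24 - 85))/(64 + 193))*√(-107 + 60) = ((67*(-61))/257)*√(-47) = ((1/257)*(-4087))*(I*√47) = -4087*I*√47/257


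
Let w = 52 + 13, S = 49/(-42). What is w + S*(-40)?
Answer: 335/3 ≈ 111.67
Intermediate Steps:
S = -7/6 (S = 49*(-1/42) = -7/6 ≈ -1.1667)
w = 65
w + S*(-40) = 65 - 7/6*(-40) = 65 + 140/3 = 335/3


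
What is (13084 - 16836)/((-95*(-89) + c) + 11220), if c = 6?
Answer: -3752/19681 ≈ -0.19064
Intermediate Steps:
(13084 - 16836)/((-95*(-89) + c) + 11220) = (13084 - 16836)/((-95*(-89) + 6) + 11220) = -3752/((8455 + 6) + 11220) = -3752/(8461 + 11220) = -3752/19681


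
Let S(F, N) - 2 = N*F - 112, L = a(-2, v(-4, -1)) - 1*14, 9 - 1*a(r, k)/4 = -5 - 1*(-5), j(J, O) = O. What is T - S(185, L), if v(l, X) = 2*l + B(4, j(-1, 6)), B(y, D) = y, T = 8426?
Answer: 4466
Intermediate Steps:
v(l, X) = 4 + 2*l (v(l, X) = 2*l + 4 = 4 + 2*l)
a(r, k) = 36 (a(r, k) = 36 - 4*(-5 - 1*(-5)) = 36 - 4*(-5 + 5) = 36 - 4*0 = 36 + 0 = 36)
L = 22 (L = 36 - 1*14 = 36 - 14 = 22)
S(F, N) = -110 + F*N (S(F, N) = 2 + (N*F - 112) = 2 + (F*N - 112) = 2 + (-112 + F*N) = -110 + F*N)
T - S(185, L) = 8426 - (-110 + 185*22) = 8426 - (-110 + 4070) = 8426 - 1*3960 = 8426 - 3960 = 4466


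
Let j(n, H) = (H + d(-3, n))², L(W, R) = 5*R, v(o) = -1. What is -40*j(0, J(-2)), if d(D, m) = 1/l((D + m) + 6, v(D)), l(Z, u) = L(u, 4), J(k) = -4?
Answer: -6241/10 ≈ -624.10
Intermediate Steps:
l(Z, u) = 20 (l(Z, u) = 5*4 = 20)
d(D, m) = 1/20
j(n, H) = (1/20 + H)² (j(n, H) = (H + 1/20)² = (1/20 + H)²)
-40*j(0, J(-2)) = -(1 + 20*(-4))²/10 = -(1 - 80)²/10 = -(-79)²/10 = -6241/10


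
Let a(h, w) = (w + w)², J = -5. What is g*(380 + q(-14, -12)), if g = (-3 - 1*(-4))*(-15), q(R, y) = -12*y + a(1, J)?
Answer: -9360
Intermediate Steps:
a(h, w) = 4*w² (a(h, w) = (2*w)² = 4*w²)
q(R, y) = 100 - 12*y (q(R, y) = -12*y + 4*(-5)² = -12*y + 4*25 = -12*y + 100 = 100 - 12*y)
g = -15 (g = (-3 + 4)*(-15) = 1*(-15) = -15)
g*(380 + q(-14, -12)) = -15*(380 + (100 - 12*(-12))) = -15*(380 + (100 + 144)) = -15*(380 + 244) = -15*624 = -9360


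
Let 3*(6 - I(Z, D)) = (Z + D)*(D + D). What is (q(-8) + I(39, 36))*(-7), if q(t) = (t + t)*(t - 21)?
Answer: 9310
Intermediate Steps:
I(Z, D) = 6 - 2*D*(D + Z)/3 (I(Z, D) = 6 - (Z + D)*(D + D)/3 = 6 - (D + Z)*2*D/3 = 6 - 2*D*(D + Z)/3)
q(t) = 2*t*(-21 + t) (q(t) = (2*t)*(-21 + t) = 2*t*(-21 + t))
(q(-8) + I(39, 36))*(-7) = (2*(-8)*(-21 - 8) + (6 - ⅔*36² - ⅔*36*39))*(-7) = (2*(-8)*(-29) + (6 - ⅔*1296 - 936))*(-7) = (464 + (6 - 864 - 936))*(-7) = (464 - 1794)*(-7) = -1330*(-7) = 9310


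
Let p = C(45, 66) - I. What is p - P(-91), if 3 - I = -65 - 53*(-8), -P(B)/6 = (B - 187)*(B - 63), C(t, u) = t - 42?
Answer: 257231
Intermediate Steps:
C(t, u) = -42 + t
P(B) = -6*(-187 + B)*(-63 + B) (P(B) = -6*(B - 187)*(B - 63) = -6*(-187 + B)*(-63 + B))
I = -356 (I = 3 - (-65 - 53*(-8)) = 3 - (-65 + 424) = 3 - 1*359 = 3 - 359 = -356)
p = 359 (p = (-42 + 45) - 1*(-356) = 3 + 356 = 359)
p - P(-91) = 359 - (-70686 - 6*(-91)² + 1500*(-91)) = 359 - (-70686 - 6*8281 - 136500) = 359 - (-70686 - 49686 - 136500) = 359 - 1*(-256872) = 359 + 256872 = 257231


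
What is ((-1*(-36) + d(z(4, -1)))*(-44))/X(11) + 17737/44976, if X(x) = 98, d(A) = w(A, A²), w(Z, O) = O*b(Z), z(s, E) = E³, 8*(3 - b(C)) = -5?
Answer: -38338715/2203824 ≈ -17.396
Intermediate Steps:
b(C) = 29/8 (b(C) = 3 - ⅛*(-5) = 3 + 5/8 = 29/8)
w(Z, O) = 29*O/8 (w(Z, O) = O*(29/8) = 29*O/8)
d(A) = 29*A²/8
((-1*(-36) + d(z(4, -1)))*(-44))/X(11) + 17737/44976 = ((-1*(-36) + 29*((-1)³)²/8)*(-44))/98 + 17737/44976 = ((36 + (29/8)*(-1)²)*(-44))*(1/98) + 17737*(1/44976) = ((36 + (29/8)*1)*(-44))*(1/98) + 17737/44976 = ((36 + 29/8)*(-44))*(1/98) + 17737/44976 = ((317/8)*(-44))*(1/98) + 17737/44976 = -3487/2*1/98 + 17737/44976 = -3487/196 + 17737/44976 = -38338715/2203824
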